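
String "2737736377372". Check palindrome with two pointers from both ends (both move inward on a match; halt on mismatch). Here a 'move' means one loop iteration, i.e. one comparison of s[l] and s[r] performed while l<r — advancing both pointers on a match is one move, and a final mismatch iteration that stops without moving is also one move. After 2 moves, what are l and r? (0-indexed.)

[0,12] '2'=='2' → l++,r--
[1,11] '7'=='7' → l++,r--

l=2, r=10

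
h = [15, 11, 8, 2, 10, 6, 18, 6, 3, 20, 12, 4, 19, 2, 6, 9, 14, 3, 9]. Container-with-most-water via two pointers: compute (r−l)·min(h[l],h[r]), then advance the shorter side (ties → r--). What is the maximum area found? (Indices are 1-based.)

l=1 r=19: min(15,9)*18=162 best=162 *, r--
l=1 r=18: min(15,3)*17=51 best=162, r--
l=1 r=17: min(15,14)*16=224 best=224 *, r--
l=1 r=16: min(15,9)*15=135 best=224, r--
l=1 r=15: min(15,6)*14=84 best=224, r--
l=1 r=14: min(15,2)*13=26 best=224, r--
l=1 r=13: min(15,19)*12=180 best=224, l++
l=2 r=13: min(11,19)*11=121 best=224, l++
l=3 r=13: min(8,19)*10=80 best=224, l++
l=4 r=13: min(2,19)*9=18 best=224, l++
l=5 r=13: min(10,19)*8=80 best=224, l++
l=6 r=13: min(6,19)*7=42 best=224, l++
l=7 r=13: min(18,19)*6=108 best=224, l++
l=8 r=13: min(6,19)*5=30 best=224, l++
l=9 r=13: min(3,19)*4=12 best=224, l++
l=10 r=13: min(20,19)*3=57 best=224, r--
l=10 r=12: min(20,4)*2=8 best=224, r--
l=10 r=11: min(20,12)*1=12 best=224, r--

max area = 224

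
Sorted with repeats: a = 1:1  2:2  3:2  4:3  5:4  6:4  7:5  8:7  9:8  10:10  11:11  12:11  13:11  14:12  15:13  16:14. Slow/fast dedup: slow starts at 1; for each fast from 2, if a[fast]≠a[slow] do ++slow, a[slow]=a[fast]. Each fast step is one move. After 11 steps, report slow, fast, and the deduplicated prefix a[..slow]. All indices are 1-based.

slow=1 fast=2: a[fast]=2≠a[slow]=1 write a[2]=2, slow++,fast++
slow=2 fast=3: a[fast]=2=a[slow] dup, fast++
slow=2 fast=4: a[fast]=3≠a[slow]=2 write a[3]=3, slow++,fast++
slow=3 fast=5: a[fast]=4≠a[slow]=3 write a[4]=4, slow++,fast++
slow=4 fast=6: a[fast]=4=a[slow] dup, fast++
slow=4 fast=7: a[fast]=5≠a[slow]=4 write a[5]=5, slow++,fast++
slow=5 fast=8: a[fast]=7≠a[slow]=5 write a[6]=7, slow++,fast++
slow=6 fast=9: a[fast]=8≠a[slow]=7 write a[7]=8, slow++,fast++
slow=7 fast=10: a[fast]=10≠a[slow]=8 write a[8]=10, slow++,fast++
slow=8 fast=11: a[fast]=11≠a[slow]=10 write a[9]=11, slow++,fast++
slow=9 fast=12: a[fast]=11=a[slow] dup, fast++

slow=9, fast=13, prefix=[1, 2, 3, 4, 5, 7, 8, 10, 11]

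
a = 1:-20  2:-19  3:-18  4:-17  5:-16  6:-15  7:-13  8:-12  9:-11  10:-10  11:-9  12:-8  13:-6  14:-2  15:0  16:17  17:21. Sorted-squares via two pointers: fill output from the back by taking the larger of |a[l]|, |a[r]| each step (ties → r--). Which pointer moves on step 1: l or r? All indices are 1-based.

l=1 r=17: |-20|<=|21| out[17]=441, r--

r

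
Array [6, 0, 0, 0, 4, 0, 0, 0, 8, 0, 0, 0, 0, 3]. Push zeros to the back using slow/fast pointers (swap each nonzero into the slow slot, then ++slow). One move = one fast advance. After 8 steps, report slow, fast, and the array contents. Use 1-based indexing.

slow=1 fast=1: a[fast]=6≠0 swap→a[1]=6, slow++,fast++
slow=2 fast=2: a[fast]=0, fast++
slow=2 fast=3: a[fast]=0, fast++
slow=2 fast=4: a[fast]=0, fast++
slow=2 fast=5: a[fast]=4≠0 swap→a[2]=4, slow++,fast++
slow=3 fast=6: a[fast]=0, fast++
slow=3 fast=7: a[fast]=0, fast++
slow=3 fast=8: a[fast]=0, fast++

slow=3, fast=9, a=[6, 4, 0, 0, 0, 0, 0, 0, 8, 0, 0, 0, 0, 3]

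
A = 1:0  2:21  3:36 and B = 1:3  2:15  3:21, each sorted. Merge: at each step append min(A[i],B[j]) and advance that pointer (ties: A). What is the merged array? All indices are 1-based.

[0, 3, 15, 21, 21, 36]

i=1 j=1: A[i]=0<=B[j]=3 take 0, i++
i=2 j=1: A[i]=21>B[j]=3 take 3, j++
i=2 j=2: A[i]=21>B[j]=15 take 15, j++
i=2 j=3: A[i]=21<=B[j]=21 take 21, i++
i=3 j=3: A[i]=36>B[j]=21 take 21, j++
i=3 j=4: B done, take A[i]=36, i++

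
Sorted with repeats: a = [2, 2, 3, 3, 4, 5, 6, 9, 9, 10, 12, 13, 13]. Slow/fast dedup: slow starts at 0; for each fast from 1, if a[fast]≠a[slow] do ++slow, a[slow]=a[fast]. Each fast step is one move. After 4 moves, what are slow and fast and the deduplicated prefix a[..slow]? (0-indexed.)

(s=0,f=1) a[fast]=2=a[slow] dup → fast++
(s=0,f=2) a[fast]=3≠a[slow]=2 write a[1]=3 → slow++,fast++
(s=1,f=3) a[fast]=3=a[slow] dup → fast++
(s=1,f=4) a[fast]=4≠a[slow]=3 write a[2]=4 → slow++,fast++

slow=2, fast=5, prefix=[2, 3, 4]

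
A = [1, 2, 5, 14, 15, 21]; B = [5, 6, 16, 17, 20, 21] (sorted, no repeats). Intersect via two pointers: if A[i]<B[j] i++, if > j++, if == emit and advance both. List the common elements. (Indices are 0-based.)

i=0 j=0: 1<5, i++
i=1 j=0: 2<5, i++
i=2 j=0: 5==5 emit, i++,j++
i=3 j=1: 14>6, j++
i=3 j=2: 14<16, i++
i=4 j=2: 15<16, i++
i=5 j=2: 21>16, j++
i=5 j=3: 21>17, j++
i=5 j=4: 21>20, j++
i=5 j=5: 21==21 emit, i++,j++

intersection = [5, 21]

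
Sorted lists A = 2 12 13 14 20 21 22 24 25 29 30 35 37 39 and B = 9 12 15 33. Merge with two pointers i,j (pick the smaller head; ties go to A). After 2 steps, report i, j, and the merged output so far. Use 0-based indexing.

i=1, j=1, merged so far=[2, 9]

i=0 j=0: A[i]=2<=B[j]=9 take 2, i++
i=1 j=0: A[i]=12>B[j]=9 take 9, j++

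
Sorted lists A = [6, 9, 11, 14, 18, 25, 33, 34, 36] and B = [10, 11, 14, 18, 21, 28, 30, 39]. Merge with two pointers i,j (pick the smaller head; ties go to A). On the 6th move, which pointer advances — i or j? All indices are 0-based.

[i=0,j=0] A[i]=6<=B[j]=10 take 6 → i++
[i=1,j=0] A[i]=9<=B[j]=10 take 9 → i++
[i=2,j=0] A[i]=11>B[j]=10 take 10 → j++
[i=2,j=1] A[i]=11<=B[j]=11 take 11 → i++
[i=3,j=1] A[i]=14>B[j]=11 take 11 → j++
[i=3,j=2] A[i]=14<=B[j]=14 take 14 → i++

i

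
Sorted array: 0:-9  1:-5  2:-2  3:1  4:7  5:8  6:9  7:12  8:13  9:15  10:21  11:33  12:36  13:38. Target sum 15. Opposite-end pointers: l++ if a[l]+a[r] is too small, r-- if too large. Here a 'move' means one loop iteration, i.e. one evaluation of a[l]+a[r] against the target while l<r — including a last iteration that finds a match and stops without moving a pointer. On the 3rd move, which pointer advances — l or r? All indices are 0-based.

l=0 r=13: -9+38=29 >15, r--
l=0 r=12: -9+36=27 >15, r--
l=0 r=11: -9+33=24 >15, r--

r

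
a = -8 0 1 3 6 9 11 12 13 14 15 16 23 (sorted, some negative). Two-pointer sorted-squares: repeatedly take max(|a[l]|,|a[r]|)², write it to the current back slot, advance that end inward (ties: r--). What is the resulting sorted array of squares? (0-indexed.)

l=0 r=12: |-8|<=|23| out[12]=529, r--
l=0 r=11: |-8|<=|16| out[11]=256, r--
l=0 r=10: |-8|<=|15| out[10]=225, r--
l=0 r=9: |-8|<=|14| out[9]=196, r--
l=0 r=8: |-8|<=|13| out[8]=169, r--
l=0 r=7: |-8|<=|12| out[7]=144, r--
l=0 r=6: |-8|<=|11| out[6]=121, r--
l=0 r=5: |-8|<=|9| out[5]=81, r--
l=0 r=4: |-8|>|6| out[4]=64, l++
l=1 r=4: |0|<=|6| out[3]=36, r--
l=1 r=3: |0|<=|3| out[2]=9, r--
l=1 r=2: |0|<=|1| out[1]=1, r--
l=1 r=1: |0|<=|0| out[0]=0, r--

[0, 1, 9, 36, 64, 81, 121, 144, 169, 196, 225, 256, 529]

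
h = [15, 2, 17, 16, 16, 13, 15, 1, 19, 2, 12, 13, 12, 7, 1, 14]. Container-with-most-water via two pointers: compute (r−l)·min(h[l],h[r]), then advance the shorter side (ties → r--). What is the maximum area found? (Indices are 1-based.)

l=1 r=16: min(15,14)*15=210 best=210 *, r--
l=1 r=15: min(15,1)*14=14 best=210, r--
l=1 r=14: min(15,7)*13=91 best=210, r--
l=1 r=13: min(15,12)*12=144 best=210, r--
l=1 r=12: min(15,13)*11=143 best=210, r--
l=1 r=11: min(15,12)*10=120 best=210, r--
l=1 r=10: min(15,2)*9=18 best=210, r--
l=1 r=9: min(15,19)*8=120 best=210, l++
l=2 r=9: min(2,19)*7=14 best=210, l++
l=3 r=9: min(17,19)*6=102 best=210, l++
l=4 r=9: min(16,19)*5=80 best=210, l++
l=5 r=9: min(16,19)*4=64 best=210, l++
l=6 r=9: min(13,19)*3=39 best=210, l++
l=7 r=9: min(15,19)*2=30 best=210, l++
l=8 r=9: min(1,19)*1=1 best=210, l++

max area = 210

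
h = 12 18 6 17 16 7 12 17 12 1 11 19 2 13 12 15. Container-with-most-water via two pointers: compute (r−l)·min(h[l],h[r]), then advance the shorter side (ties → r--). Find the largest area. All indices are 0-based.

l=0 r=15: min(12,15)*15=180 best=180 *, l++
l=1 r=15: min(18,15)*14=210 best=210 *, r--
l=1 r=14: min(18,12)*13=156 best=210, r--
l=1 r=13: min(18,13)*12=156 best=210, r--
l=1 r=12: min(18,2)*11=22 best=210, r--
l=1 r=11: min(18,19)*10=180 best=210, l++
l=2 r=11: min(6,19)*9=54 best=210, l++
l=3 r=11: min(17,19)*8=136 best=210, l++
l=4 r=11: min(16,19)*7=112 best=210, l++
l=5 r=11: min(7,19)*6=42 best=210, l++
l=6 r=11: min(12,19)*5=60 best=210, l++
l=7 r=11: min(17,19)*4=68 best=210, l++
l=8 r=11: min(12,19)*3=36 best=210, l++
l=9 r=11: min(1,19)*2=2 best=210, l++
l=10 r=11: min(11,19)*1=11 best=210, l++

max area = 210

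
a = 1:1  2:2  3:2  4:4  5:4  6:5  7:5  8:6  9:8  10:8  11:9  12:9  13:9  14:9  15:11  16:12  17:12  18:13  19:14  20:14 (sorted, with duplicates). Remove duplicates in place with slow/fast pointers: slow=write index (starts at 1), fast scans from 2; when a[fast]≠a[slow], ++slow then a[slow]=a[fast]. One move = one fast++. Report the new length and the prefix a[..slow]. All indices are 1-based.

(s=1,f=2) a[fast]=2≠a[slow]=1 write a[2]=2 → slow++,fast++
(s=2,f=3) a[fast]=2=a[slow] dup → fast++
(s=2,f=4) a[fast]=4≠a[slow]=2 write a[3]=4 → slow++,fast++
(s=3,f=5) a[fast]=4=a[slow] dup → fast++
(s=3,f=6) a[fast]=5≠a[slow]=4 write a[4]=5 → slow++,fast++
(s=4,f=7) a[fast]=5=a[slow] dup → fast++
(s=4,f=8) a[fast]=6≠a[slow]=5 write a[5]=6 → slow++,fast++
(s=5,f=9) a[fast]=8≠a[slow]=6 write a[6]=8 → slow++,fast++
(s=6,f=10) a[fast]=8=a[slow] dup → fast++
(s=6,f=11) a[fast]=9≠a[slow]=8 write a[7]=9 → slow++,fast++
(s=7,f=12) a[fast]=9=a[slow] dup → fast++
(s=7,f=13) a[fast]=9=a[slow] dup → fast++
(s=7,f=14) a[fast]=9=a[slow] dup → fast++
(s=7,f=15) a[fast]=11≠a[slow]=9 write a[8]=11 → slow++,fast++
(s=8,f=16) a[fast]=12≠a[slow]=11 write a[9]=12 → slow++,fast++
(s=9,f=17) a[fast]=12=a[slow] dup → fast++
(s=9,f=18) a[fast]=13≠a[slow]=12 write a[10]=13 → slow++,fast++
(s=10,f=19) a[fast]=14≠a[slow]=13 write a[11]=14 → slow++,fast++
(s=11,f=20) a[fast]=14=a[slow] dup → fast++

length 11; prefix = [1, 2, 4, 5, 6, 8, 9, 11, 12, 13, 14]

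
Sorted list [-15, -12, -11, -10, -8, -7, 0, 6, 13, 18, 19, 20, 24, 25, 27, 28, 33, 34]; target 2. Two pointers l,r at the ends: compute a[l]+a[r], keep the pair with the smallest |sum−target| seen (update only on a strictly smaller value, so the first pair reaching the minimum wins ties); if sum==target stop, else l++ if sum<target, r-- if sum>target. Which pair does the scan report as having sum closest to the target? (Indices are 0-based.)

pair (-11, 13) with sum 2 (|Δ|=0)

l=0 r=17: -15+34=19 d=17 *, r--
l=0 r=16: -15+33=18 d=16 *, r--
l=0 r=15: -15+28=13 d=11 *, r--
l=0 r=14: -15+27=12 d=10 *, r--
l=0 r=13: -15+25=10 d=8 *, r--
l=0 r=12: -15+24=9 d=7 *, r--
l=0 r=11: -15+20=5 d=3 *, r--
l=0 r=10: -15+19=4 d=2 *, r--
l=0 r=9: -15+18=3 d=1 *, r--
l=0 r=8: -15+13=-2 d=4, l++
l=1 r=8: -12+13=1 d=1, l++
l=2 r=8: -11+13=2 d=0 *, stop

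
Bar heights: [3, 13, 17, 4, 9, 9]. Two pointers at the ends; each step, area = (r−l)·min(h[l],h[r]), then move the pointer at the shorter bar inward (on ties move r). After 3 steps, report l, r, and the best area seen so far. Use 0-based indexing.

l=1, r=3, best area=36

l=0 r=5: min(3,9)*5=15 best=15 *, l++
l=1 r=5: min(13,9)*4=36 best=36 *, r--
l=1 r=4: min(13,9)*3=27 best=36, r--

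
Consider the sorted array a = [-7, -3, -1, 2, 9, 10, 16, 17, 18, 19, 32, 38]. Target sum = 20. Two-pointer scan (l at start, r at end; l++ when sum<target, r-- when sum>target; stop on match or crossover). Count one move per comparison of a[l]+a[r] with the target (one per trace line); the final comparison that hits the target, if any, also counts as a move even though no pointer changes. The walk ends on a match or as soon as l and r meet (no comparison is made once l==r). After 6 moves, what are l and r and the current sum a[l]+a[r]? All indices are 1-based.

[1,12] -7+38=31 >20 → r--
[1,11] -7+32=25 >20 → r--
[1,10] -7+19=12 <20 → l++
[2,10] -3+19=16 <20 → l++
[3,10] -1+19=18 <20 → l++
[4,10] 2+19=21 >20 → r--

l=4, r=9, sum=20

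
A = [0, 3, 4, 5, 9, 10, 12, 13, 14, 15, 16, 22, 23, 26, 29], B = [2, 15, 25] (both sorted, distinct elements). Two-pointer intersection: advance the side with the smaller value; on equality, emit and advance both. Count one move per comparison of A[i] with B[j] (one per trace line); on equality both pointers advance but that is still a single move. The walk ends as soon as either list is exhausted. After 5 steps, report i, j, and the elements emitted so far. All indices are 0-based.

i=4, j=1, emitted=[]

i=0 j=0: 0<2, i++
i=1 j=0: 3>2, j++
i=1 j=1: 3<15, i++
i=2 j=1: 4<15, i++
i=3 j=1: 5<15, i++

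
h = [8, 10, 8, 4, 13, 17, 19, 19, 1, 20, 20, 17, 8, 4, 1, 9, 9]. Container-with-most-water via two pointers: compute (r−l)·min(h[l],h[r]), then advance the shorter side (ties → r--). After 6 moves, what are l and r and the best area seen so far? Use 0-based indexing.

l=1, r=11, best area=135

[0,16] min(8,9)*16=128 best=128 * → l++
[1,16] min(10,9)*15=135 best=135 * → r--
[1,15] min(10,9)*14=126 best=135 → r--
[1,14] min(10,1)*13=13 best=135 → r--
[1,13] min(10,4)*12=48 best=135 → r--
[1,12] min(10,8)*11=88 best=135 → r--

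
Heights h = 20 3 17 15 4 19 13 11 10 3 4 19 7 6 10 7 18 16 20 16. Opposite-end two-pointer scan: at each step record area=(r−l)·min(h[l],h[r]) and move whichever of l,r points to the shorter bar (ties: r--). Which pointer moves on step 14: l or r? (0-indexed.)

[0,19] min(20,16)*19=304 best=304 * → r--
[0,18] min(20,20)*18=360 best=360 * → r--
[0,17] min(20,16)*17=272 best=360 → r--
[0,16] min(20,18)*16=288 best=360 → r--
[0,15] min(20,7)*15=105 best=360 → r--
[0,14] min(20,10)*14=140 best=360 → r--
[0,13] min(20,6)*13=78 best=360 → r--
[0,12] min(20,7)*12=84 best=360 → r--
[0,11] min(20,19)*11=209 best=360 → r--
[0,10] min(20,4)*10=40 best=360 → r--
[0,9] min(20,3)*9=27 best=360 → r--
[0,8] min(20,10)*8=80 best=360 → r--
[0,7] min(20,11)*7=77 best=360 → r--
[0,6] min(20,13)*6=78 best=360 → r--

r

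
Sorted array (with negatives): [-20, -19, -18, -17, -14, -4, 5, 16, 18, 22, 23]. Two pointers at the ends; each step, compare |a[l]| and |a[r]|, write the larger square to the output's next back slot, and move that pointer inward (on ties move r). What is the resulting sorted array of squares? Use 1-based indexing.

l=1 r=11: |-20|<=|23| out[11]=529, r--
l=1 r=10: |-20|<=|22| out[10]=484, r--
l=1 r=9: |-20|>|18| out[9]=400, l++
l=2 r=9: |-19|>|18| out[8]=361, l++
l=3 r=9: |-18|<=|18| out[7]=324, r--
l=3 r=8: |-18|>|16| out[6]=324, l++
l=4 r=8: |-17|>|16| out[5]=289, l++
l=5 r=8: |-14|<=|16| out[4]=256, r--
l=5 r=7: |-14|>|5| out[3]=196, l++
l=6 r=7: |-4|<=|5| out[2]=25, r--
l=6 r=6: |-4|<=|-4| out[1]=16, r--

[16, 25, 196, 256, 289, 324, 324, 361, 400, 484, 529]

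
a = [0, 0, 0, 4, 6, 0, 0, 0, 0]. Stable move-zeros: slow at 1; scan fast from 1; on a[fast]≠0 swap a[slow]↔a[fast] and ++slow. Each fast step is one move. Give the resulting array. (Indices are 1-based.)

slow=1 fast=1: a[fast]=0, fast++
slow=1 fast=2: a[fast]=0, fast++
slow=1 fast=3: a[fast]=0, fast++
slow=1 fast=4: a[fast]=4≠0 swap→a[1]=4, slow++,fast++
slow=2 fast=5: a[fast]=6≠0 swap→a[2]=6, slow++,fast++
slow=3 fast=6: a[fast]=0, fast++
slow=3 fast=7: a[fast]=0, fast++
slow=3 fast=8: a[fast]=0, fast++
slow=3 fast=9: a[fast]=0, fast++

[4, 6, 0, 0, 0, 0, 0, 0, 0]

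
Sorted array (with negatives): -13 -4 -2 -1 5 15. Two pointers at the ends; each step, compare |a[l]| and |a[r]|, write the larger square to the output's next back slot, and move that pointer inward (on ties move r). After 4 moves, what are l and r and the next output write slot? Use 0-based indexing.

l=2, r=3, next write slot=1

[0,5] |-13|<=|15| out[5]=225 → r--
[0,4] |-13|>|5| out[4]=169 → l++
[1,4] |-4|<=|5| out[3]=25 → r--
[1,3] |-4|>|-1| out[2]=16 → l++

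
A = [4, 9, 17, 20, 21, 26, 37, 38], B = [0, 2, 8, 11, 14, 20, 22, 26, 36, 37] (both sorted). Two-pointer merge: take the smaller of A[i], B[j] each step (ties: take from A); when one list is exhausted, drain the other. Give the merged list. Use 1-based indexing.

[i=1,j=1] A[i]=4>B[j]=0 take 0 → j++
[i=1,j=2] A[i]=4>B[j]=2 take 2 → j++
[i=1,j=3] A[i]=4<=B[j]=8 take 4 → i++
[i=2,j=3] A[i]=9>B[j]=8 take 8 → j++
[i=2,j=4] A[i]=9<=B[j]=11 take 9 → i++
[i=3,j=4] A[i]=17>B[j]=11 take 11 → j++
[i=3,j=5] A[i]=17>B[j]=14 take 14 → j++
[i=3,j=6] A[i]=17<=B[j]=20 take 17 → i++
[i=4,j=6] A[i]=20<=B[j]=20 take 20 → i++
[i=5,j=6] A[i]=21>B[j]=20 take 20 → j++
[i=5,j=7] A[i]=21<=B[j]=22 take 21 → i++
[i=6,j=7] A[i]=26>B[j]=22 take 22 → j++
[i=6,j=8] A[i]=26<=B[j]=26 take 26 → i++
[i=7,j=8] A[i]=37>B[j]=26 take 26 → j++
[i=7,j=9] A[i]=37>B[j]=36 take 36 → j++
[i=7,j=10] A[i]=37<=B[j]=37 take 37 → i++
[i=8,j=10] A[i]=38>B[j]=37 take 37 → j++
[i=8,j=11] B done, take A[i]=38 → i++

[0, 2, 4, 8, 9, 11, 14, 17, 20, 20, 21, 22, 26, 26, 36, 37, 37, 38]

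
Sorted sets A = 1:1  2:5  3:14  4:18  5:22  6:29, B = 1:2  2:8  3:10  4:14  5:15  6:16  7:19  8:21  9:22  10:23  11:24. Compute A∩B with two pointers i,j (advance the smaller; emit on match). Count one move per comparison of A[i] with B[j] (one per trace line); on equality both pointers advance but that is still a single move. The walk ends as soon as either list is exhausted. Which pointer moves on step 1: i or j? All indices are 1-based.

[i=1,j=1] 1<2 → i++

i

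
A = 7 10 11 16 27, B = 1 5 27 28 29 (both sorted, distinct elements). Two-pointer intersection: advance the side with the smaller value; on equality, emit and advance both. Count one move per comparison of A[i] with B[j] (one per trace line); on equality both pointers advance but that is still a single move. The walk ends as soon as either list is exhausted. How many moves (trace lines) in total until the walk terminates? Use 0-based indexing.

[i=0,j=0] 7>1 → j++
[i=0,j=1] 7>5 → j++
[i=0,j=2] 7<27 → i++
[i=1,j=2] 10<27 → i++
[i=2,j=2] 11<27 → i++
[i=3,j=2] 16<27 → i++
[i=4,j=2] 27==27 emit → i++,j++

7 moves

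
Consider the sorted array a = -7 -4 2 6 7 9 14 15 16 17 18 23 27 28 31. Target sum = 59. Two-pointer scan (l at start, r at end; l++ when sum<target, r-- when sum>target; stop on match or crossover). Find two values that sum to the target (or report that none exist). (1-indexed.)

(28, 31)

[1,15] -7+31=24 <59 → l++
[2,15] -4+31=27 <59 → l++
[3,15] 2+31=33 <59 → l++
[4,15] 6+31=37 <59 → l++
[5,15] 7+31=38 <59 → l++
[6,15] 9+31=40 <59 → l++
[7,15] 14+31=45 <59 → l++
[8,15] 15+31=46 <59 → l++
[9,15] 16+31=47 <59 → l++
[10,15] 17+31=48 <59 → l++
[11,15] 18+31=49 <59 → l++
[12,15] 23+31=54 <59 → l++
[13,15] 27+31=58 <59 → l++
[14,15] 28+31=59 → found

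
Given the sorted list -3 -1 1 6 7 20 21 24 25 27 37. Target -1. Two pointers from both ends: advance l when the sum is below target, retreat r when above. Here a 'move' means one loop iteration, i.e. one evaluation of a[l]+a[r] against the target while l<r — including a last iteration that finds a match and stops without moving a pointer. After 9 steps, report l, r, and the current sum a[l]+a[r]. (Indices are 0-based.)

l=1, r=2, sum=0

[0,10] -3+37=34 >-1 → r--
[0,9] -3+27=24 >-1 → r--
[0,8] -3+25=22 >-1 → r--
[0,7] -3+24=21 >-1 → r--
[0,6] -3+21=18 >-1 → r--
[0,5] -3+20=17 >-1 → r--
[0,4] -3+7=4 >-1 → r--
[0,3] -3+6=3 >-1 → r--
[0,2] -3+1=-2 <-1 → l++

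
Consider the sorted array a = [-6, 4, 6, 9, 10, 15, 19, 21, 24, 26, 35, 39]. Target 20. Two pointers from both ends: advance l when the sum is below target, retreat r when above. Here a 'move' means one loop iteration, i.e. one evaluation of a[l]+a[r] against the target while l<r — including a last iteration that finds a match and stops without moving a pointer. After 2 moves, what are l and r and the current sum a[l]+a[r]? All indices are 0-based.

[0,11] -6+39=33 >20 → r--
[0,10] -6+35=29 >20 → r--

l=0, r=9, sum=20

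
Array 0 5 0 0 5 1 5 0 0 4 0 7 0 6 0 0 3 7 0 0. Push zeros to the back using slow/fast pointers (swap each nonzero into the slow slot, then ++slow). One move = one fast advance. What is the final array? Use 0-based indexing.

slow=0 fast=0: a[fast]=0, fast++
slow=0 fast=1: a[fast]=5≠0 swap→a[0]=5, slow++,fast++
slow=1 fast=2: a[fast]=0, fast++
slow=1 fast=3: a[fast]=0, fast++
slow=1 fast=4: a[fast]=5≠0 swap→a[1]=5, slow++,fast++
slow=2 fast=5: a[fast]=1≠0 swap→a[2]=1, slow++,fast++
slow=3 fast=6: a[fast]=5≠0 swap→a[3]=5, slow++,fast++
slow=4 fast=7: a[fast]=0, fast++
slow=4 fast=8: a[fast]=0, fast++
slow=4 fast=9: a[fast]=4≠0 swap→a[4]=4, slow++,fast++
slow=5 fast=10: a[fast]=0, fast++
slow=5 fast=11: a[fast]=7≠0 swap→a[5]=7, slow++,fast++
slow=6 fast=12: a[fast]=0, fast++
slow=6 fast=13: a[fast]=6≠0 swap→a[6]=6, slow++,fast++
slow=7 fast=14: a[fast]=0, fast++
slow=7 fast=15: a[fast]=0, fast++
slow=7 fast=16: a[fast]=3≠0 swap→a[7]=3, slow++,fast++
slow=8 fast=17: a[fast]=7≠0 swap→a[8]=7, slow++,fast++
slow=9 fast=18: a[fast]=0, fast++
slow=9 fast=19: a[fast]=0, fast++

[5, 5, 1, 5, 4, 7, 6, 3, 7, 0, 0, 0, 0, 0, 0, 0, 0, 0, 0, 0]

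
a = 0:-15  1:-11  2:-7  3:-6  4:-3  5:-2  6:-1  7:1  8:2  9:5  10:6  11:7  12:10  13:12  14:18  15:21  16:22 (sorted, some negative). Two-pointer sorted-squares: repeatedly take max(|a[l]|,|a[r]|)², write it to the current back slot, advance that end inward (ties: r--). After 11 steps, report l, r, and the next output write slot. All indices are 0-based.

l=0 r=16: |-15|<=|22| out[16]=484, r--
l=0 r=15: |-15|<=|21| out[15]=441, r--
l=0 r=14: |-15|<=|18| out[14]=324, r--
l=0 r=13: |-15|>|12| out[13]=225, l++
l=1 r=13: |-11|<=|12| out[12]=144, r--
l=1 r=12: |-11|>|10| out[11]=121, l++
l=2 r=12: |-7|<=|10| out[10]=100, r--
l=2 r=11: |-7|<=|7| out[9]=49, r--
l=2 r=10: |-7|>|6| out[8]=49, l++
l=3 r=10: |-6|<=|6| out[7]=36, r--
l=3 r=9: |-6|>|5| out[6]=36, l++

l=4, r=9, next write slot=5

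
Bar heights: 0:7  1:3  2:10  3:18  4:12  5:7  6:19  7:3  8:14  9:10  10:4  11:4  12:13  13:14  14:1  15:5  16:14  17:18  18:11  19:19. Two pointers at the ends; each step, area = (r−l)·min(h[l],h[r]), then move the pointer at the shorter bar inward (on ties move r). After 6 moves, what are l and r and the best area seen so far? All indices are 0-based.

[0,19] min(7,19)*19=133 best=133 * → l++
[1,19] min(3,19)*18=54 best=133 → l++
[2,19] min(10,19)*17=170 best=170 * → l++
[3,19] min(18,19)*16=288 best=288 * → l++
[4,19] min(12,19)*15=180 best=288 → l++
[5,19] min(7,19)*14=98 best=288 → l++

l=6, r=19, best area=288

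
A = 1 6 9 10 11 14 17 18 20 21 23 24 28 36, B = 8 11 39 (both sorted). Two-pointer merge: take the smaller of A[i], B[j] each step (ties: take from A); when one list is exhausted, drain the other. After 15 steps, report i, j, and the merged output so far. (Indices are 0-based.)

i=13, j=2, merged so far=[1, 6, 8, 9, 10, 11, 11, 14, 17, 18, 20, 21, 23, 24, 28]

[i=0,j=0] A[i]=1<=B[j]=8 take 1 → i++
[i=1,j=0] A[i]=6<=B[j]=8 take 6 → i++
[i=2,j=0] A[i]=9>B[j]=8 take 8 → j++
[i=2,j=1] A[i]=9<=B[j]=11 take 9 → i++
[i=3,j=1] A[i]=10<=B[j]=11 take 10 → i++
[i=4,j=1] A[i]=11<=B[j]=11 take 11 → i++
[i=5,j=1] A[i]=14>B[j]=11 take 11 → j++
[i=5,j=2] A[i]=14<=B[j]=39 take 14 → i++
[i=6,j=2] A[i]=17<=B[j]=39 take 17 → i++
[i=7,j=2] A[i]=18<=B[j]=39 take 18 → i++
[i=8,j=2] A[i]=20<=B[j]=39 take 20 → i++
[i=9,j=2] A[i]=21<=B[j]=39 take 21 → i++
[i=10,j=2] A[i]=23<=B[j]=39 take 23 → i++
[i=11,j=2] A[i]=24<=B[j]=39 take 24 → i++
[i=12,j=2] A[i]=28<=B[j]=39 take 28 → i++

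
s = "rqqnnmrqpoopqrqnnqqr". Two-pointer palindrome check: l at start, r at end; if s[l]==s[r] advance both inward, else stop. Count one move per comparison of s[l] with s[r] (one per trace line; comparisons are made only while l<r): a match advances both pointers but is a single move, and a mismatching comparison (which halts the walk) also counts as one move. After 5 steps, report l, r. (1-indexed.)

l=1 r=20: 'r'=='r', l++,r--
l=2 r=19: 'q'=='q', l++,r--
l=3 r=18: 'q'=='q', l++,r--
l=4 r=17: 'n'=='n', l++,r--
l=5 r=16: 'n'=='n', l++,r--

l=6, r=15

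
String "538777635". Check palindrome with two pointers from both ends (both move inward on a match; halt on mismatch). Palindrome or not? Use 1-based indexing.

l=1 r=9: '5'=='5', l++,r--
l=2 r=8: '3'=='3', l++,r--
l=3 r=7: '8'!='6', stop

not a palindrome (mismatch at 3,7)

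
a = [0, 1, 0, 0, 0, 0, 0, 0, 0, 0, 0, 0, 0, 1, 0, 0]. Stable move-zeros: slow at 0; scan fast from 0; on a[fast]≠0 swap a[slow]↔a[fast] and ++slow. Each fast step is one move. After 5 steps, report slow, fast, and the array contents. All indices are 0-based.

slow=1, fast=5, a=[1, 0, 0, 0, 0, 0, 0, 0, 0, 0, 0, 0, 0, 1, 0, 0]

slow=0 fast=0: a[fast]=0, fast++
slow=0 fast=1: a[fast]=1≠0 swap→a[0]=1, slow++,fast++
slow=1 fast=2: a[fast]=0, fast++
slow=1 fast=3: a[fast]=0, fast++
slow=1 fast=4: a[fast]=0, fast++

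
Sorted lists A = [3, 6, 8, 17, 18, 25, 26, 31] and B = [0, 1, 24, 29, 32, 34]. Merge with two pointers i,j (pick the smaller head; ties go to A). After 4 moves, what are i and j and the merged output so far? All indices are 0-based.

i=0 j=0: A[i]=3>B[j]=0 take 0, j++
i=0 j=1: A[i]=3>B[j]=1 take 1, j++
i=0 j=2: A[i]=3<=B[j]=24 take 3, i++
i=1 j=2: A[i]=6<=B[j]=24 take 6, i++

i=2, j=2, merged so far=[0, 1, 3, 6]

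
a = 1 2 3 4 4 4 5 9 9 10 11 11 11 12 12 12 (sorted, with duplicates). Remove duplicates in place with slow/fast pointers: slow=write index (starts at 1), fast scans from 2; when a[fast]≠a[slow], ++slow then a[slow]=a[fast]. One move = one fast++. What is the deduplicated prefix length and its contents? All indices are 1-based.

(s=1,f=2) a[fast]=2≠a[slow]=1 write a[2]=2 → slow++,fast++
(s=2,f=3) a[fast]=3≠a[slow]=2 write a[3]=3 → slow++,fast++
(s=3,f=4) a[fast]=4≠a[slow]=3 write a[4]=4 → slow++,fast++
(s=4,f=5) a[fast]=4=a[slow] dup → fast++
(s=4,f=6) a[fast]=4=a[slow] dup → fast++
(s=4,f=7) a[fast]=5≠a[slow]=4 write a[5]=5 → slow++,fast++
(s=5,f=8) a[fast]=9≠a[slow]=5 write a[6]=9 → slow++,fast++
(s=6,f=9) a[fast]=9=a[slow] dup → fast++
(s=6,f=10) a[fast]=10≠a[slow]=9 write a[7]=10 → slow++,fast++
(s=7,f=11) a[fast]=11≠a[slow]=10 write a[8]=11 → slow++,fast++
(s=8,f=12) a[fast]=11=a[slow] dup → fast++
(s=8,f=13) a[fast]=11=a[slow] dup → fast++
(s=8,f=14) a[fast]=12≠a[slow]=11 write a[9]=12 → slow++,fast++
(s=9,f=15) a[fast]=12=a[slow] dup → fast++
(s=9,f=16) a[fast]=12=a[slow] dup → fast++

length 9; prefix = [1, 2, 3, 4, 5, 9, 10, 11, 12]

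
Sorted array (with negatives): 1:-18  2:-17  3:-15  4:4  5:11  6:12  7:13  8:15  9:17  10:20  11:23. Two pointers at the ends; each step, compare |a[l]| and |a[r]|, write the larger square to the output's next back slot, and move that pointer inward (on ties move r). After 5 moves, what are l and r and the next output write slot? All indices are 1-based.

[1,11] |-18|<=|23| out[11]=529 → r--
[1,10] |-18|<=|20| out[10]=400 → r--
[1,9] |-18|>|17| out[9]=324 → l++
[2,9] |-17|<=|17| out[8]=289 → r--
[2,8] |-17|>|15| out[7]=289 → l++

l=3, r=8, next write slot=6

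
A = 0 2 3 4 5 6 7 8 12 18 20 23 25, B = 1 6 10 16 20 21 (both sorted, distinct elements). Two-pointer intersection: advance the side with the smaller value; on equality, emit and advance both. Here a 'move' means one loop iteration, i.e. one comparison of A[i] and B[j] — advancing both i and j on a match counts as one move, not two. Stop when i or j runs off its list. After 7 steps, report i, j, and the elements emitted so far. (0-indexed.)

i=0 j=0: 0<1, i++
i=1 j=0: 2>1, j++
i=1 j=1: 2<6, i++
i=2 j=1: 3<6, i++
i=3 j=1: 4<6, i++
i=4 j=1: 5<6, i++
i=5 j=1: 6==6 emit, i++,j++

i=6, j=2, emitted=[6]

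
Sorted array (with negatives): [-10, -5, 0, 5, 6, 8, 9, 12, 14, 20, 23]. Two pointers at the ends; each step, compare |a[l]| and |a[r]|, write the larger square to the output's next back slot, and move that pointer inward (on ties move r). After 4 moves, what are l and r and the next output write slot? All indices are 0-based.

[0,10] |-10|<=|23| out[10]=529 → r--
[0,9] |-10|<=|20| out[9]=400 → r--
[0,8] |-10|<=|14| out[8]=196 → r--
[0,7] |-10|<=|12| out[7]=144 → r--

l=0, r=6, next write slot=6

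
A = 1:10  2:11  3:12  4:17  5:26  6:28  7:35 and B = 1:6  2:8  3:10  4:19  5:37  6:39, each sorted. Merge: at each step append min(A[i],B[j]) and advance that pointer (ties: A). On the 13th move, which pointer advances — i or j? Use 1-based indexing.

[i=1,j=1] A[i]=10>B[j]=6 take 6 → j++
[i=1,j=2] A[i]=10>B[j]=8 take 8 → j++
[i=1,j=3] A[i]=10<=B[j]=10 take 10 → i++
[i=2,j=3] A[i]=11>B[j]=10 take 10 → j++
[i=2,j=4] A[i]=11<=B[j]=19 take 11 → i++
[i=3,j=4] A[i]=12<=B[j]=19 take 12 → i++
[i=4,j=4] A[i]=17<=B[j]=19 take 17 → i++
[i=5,j=4] A[i]=26>B[j]=19 take 19 → j++
[i=5,j=5] A[i]=26<=B[j]=37 take 26 → i++
[i=6,j=5] A[i]=28<=B[j]=37 take 28 → i++
[i=7,j=5] A[i]=35<=B[j]=37 take 35 → i++
[i=8,j=5] A done, take B[j]=37 → j++
[i=8,j=6] A done, take B[j]=39 → j++

j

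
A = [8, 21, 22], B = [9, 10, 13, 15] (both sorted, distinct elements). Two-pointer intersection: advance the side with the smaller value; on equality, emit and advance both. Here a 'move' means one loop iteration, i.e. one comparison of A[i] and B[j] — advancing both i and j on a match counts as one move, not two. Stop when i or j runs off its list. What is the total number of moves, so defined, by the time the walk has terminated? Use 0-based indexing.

i=0 j=0: 8<9, i++
i=1 j=0: 21>9, j++
i=1 j=1: 21>10, j++
i=1 j=2: 21>13, j++
i=1 j=3: 21>15, j++

5 moves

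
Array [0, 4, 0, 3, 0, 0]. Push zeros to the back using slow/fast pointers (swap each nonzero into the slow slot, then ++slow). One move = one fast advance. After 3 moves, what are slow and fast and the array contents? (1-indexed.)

slow=1 fast=1: a[fast]=0, fast++
slow=1 fast=2: a[fast]=4≠0 swap→a[1]=4, slow++,fast++
slow=2 fast=3: a[fast]=0, fast++

slow=2, fast=4, a=[4, 0, 0, 3, 0, 0]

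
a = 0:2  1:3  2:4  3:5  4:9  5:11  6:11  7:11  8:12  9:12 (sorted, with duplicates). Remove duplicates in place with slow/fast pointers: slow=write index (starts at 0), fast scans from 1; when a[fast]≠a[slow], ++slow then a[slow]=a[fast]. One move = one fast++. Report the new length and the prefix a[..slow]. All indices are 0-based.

slow=0 fast=1: a[fast]=3≠a[slow]=2 write a[1]=3, slow++,fast++
slow=1 fast=2: a[fast]=4≠a[slow]=3 write a[2]=4, slow++,fast++
slow=2 fast=3: a[fast]=5≠a[slow]=4 write a[3]=5, slow++,fast++
slow=3 fast=4: a[fast]=9≠a[slow]=5 write a[4]=9, slow++,fast++
slow=4 fast=5: a[fast]=11≠a[slow]=9 write a[5]=11, slow++,fast++
slow=5 fast=6: a[fast]=11=a[slow] dup, fast++
slow=5 fast=7: a[fast]=11=a[slow] dup, fast++
slow=5 fast=8: a[fast]=12≠a[slow]=11 write a[6]=12, slow++,fast++
slow=6 fast=9: a[fast]=12=a[slow] dup, fast++

length 7; prefix = [2, 3, 4, 5, 9, 11, 12]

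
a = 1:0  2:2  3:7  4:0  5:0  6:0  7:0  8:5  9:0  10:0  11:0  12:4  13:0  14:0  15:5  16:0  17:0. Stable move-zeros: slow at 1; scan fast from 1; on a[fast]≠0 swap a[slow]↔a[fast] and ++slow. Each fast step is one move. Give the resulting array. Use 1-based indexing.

[2, 7, 5, 4, 5, 0, 0, 0, 0, 0, 0, 0, 0, 0, 0, 0, 0]

slow=1 fast=1: a[fast]=0, fast++
slow=1 fast=2: a[fast]=2≠0 swap→a[1]=2, slow++,fast++
slow=2 fast=3: a[fast]=7≠0 swap→a[2]=7, slow++,fast++
slow=3 fast=4: a[fast]=0, fast++
slow=3 fast=5: a[fast]=0, fast++
slow=3 fast=6: a[fast]=0, fast++
slow=3 fast=7: a[fast]=0, fast++
slow=3 fast=8: a[fast]=5≠0 swap→a[3]=5, slow++,fast++
slow=4 fast=9: a[fast]=0, fast++
slow=4 fast=10: a[fast]=0, fast++
slow=4 fast=11: a[fast]=0, fast++
slow=4 fast=12: a[fast]=4≠0 swap→a[4]=4, slow++,fast++
slow=5 fast=13: a[fast]=0, fast++
slow=5 fast=14: a[fast]=0, fast++
slow=5 fast=15: a[fast]=5≠0 swap→a[5]=5, slow++,fast++
slow=6 fast=16: a[fast]=0, fast++
slow=6 fast=17: a[fast]=0, fast++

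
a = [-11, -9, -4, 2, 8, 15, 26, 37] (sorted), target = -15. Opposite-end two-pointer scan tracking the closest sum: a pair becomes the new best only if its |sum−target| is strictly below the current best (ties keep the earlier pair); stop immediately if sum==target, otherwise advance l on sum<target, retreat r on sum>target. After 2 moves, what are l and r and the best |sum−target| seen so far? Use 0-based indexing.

l=0, r=5, best |Δ|=30

[0,7] -11+37=26 d=41 * → r--
[0,6] -11+26=15 d=30 * → r--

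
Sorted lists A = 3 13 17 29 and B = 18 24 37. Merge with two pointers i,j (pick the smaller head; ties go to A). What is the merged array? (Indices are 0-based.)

[i=0,j=0] A[i]=3<=B[j]=18 take 3 → i++
[i=1,j=0] A[i]=13<=B[j]=18 take 13 → i++
[i=2,j=0] A[i]=17<=B[j]=18 take 17 → i++
[i=3,j=0] A[i]=29>B[j]=18 take 18 → j++
[i=3,j=1] A[i]=29>B[j]=24 take 24 → j++
[i=3,j=2] A[i]=29<=B[j]=37 take 29 → i++
[i=4,j=2] A done, take B[j]=37 → j++

[3, 13, 17, 18, 24, 29, 37]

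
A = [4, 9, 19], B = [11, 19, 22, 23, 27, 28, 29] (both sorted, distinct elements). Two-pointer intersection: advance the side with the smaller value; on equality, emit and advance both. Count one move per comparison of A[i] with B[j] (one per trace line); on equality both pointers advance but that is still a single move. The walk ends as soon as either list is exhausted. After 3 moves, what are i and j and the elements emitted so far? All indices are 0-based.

i=0 j=0: 4<11, i++
i=1 j=0: 9<11, i++
i=2 j=0: 19>11, j++

i=2, j=1, emitted=[]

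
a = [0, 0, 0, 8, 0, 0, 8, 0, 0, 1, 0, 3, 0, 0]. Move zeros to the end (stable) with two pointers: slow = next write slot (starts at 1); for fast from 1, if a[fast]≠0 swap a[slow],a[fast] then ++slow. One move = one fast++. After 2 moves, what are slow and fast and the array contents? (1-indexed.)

slow=1 fast=1: a[fast]=0, fast++
slow=1 fast=2: a[fast]=0, fast++

slow=1, fast=3, a=[0, 0, 0, 8, 0, 0, 8, 0, 0, 1, 0, 3, 0, 0]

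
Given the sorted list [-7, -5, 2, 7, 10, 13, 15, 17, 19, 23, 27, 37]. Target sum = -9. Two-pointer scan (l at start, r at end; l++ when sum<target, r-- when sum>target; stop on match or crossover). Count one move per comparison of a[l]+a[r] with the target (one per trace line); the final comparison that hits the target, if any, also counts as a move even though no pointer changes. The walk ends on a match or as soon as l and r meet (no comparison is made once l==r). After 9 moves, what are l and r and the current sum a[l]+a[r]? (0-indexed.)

l=0 r=11: -7+37=30 >-9, r--
l=0 r=10: -7+27=20 >-9, r--
l=0 r=9: -7+23=16 >-9, r--
l=0 r=8: -7+19=12 >-9, r--
l=0 r=7: -7+17=10 >-9, r--
l=0 r=6: -7+15=8 >-9, r--
l=0 r=5: -7+13=6 >-9, r--
l=0 r=4: -7+10=3 >-9, r--
l=0 r=3: -7+7=0 >-9, r--

l=0, r=2, sum=-5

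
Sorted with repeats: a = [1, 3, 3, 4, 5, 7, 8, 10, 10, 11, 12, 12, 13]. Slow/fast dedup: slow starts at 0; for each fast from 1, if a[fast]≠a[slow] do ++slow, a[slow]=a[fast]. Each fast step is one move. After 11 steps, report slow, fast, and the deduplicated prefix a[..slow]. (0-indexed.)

(s=0,f=1) a[fast]=3≠a[slow]=1 write a[1]=3 → slow++,fast++
(s=1,f=2) a[fast]=3=a[slow] dup → fast++
(s=1,f=3) a[fast]=4≠a[slow]=3 write a[2]=4 → slow++,fast++
(s=2,f=4) a[fast]=5≠a[slow]=4 write a[3]=5 → slow++,fast++
(s=3,f=5) a[fast]=7≠a[slow]=5 write a[4]=7 → slow++,fast++
(s=4,f=6) a[fast]=8≠a[slow]=7 write a[5]=8 → slow++,fast++
(s=5,f=7) a[fast]=10≠a[slow]=8 write a[6]=10 → slow++,fast++
(s=6,f=8) a[fast]=10=a[slow] dup → fast++
(s=6,f=9) a[fast]=11≠a[slow]=10 write a[7]=11 → slow++,fast++
(s=7,f=10) a[fast]=12≠a[slow]=11 write a[8]=12 → slow++,fast++
(s=8,f=11) a[fast]=12=a[slow] dup → fast++

slow=8, fast=12, prefix=[1, 3, 4, 5, 7, 8, 10, 11, 12]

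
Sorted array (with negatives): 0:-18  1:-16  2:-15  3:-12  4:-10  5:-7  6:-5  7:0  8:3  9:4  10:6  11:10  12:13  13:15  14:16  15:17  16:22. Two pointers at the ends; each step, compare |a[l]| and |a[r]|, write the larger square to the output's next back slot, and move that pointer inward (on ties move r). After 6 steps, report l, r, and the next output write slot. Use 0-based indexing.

l=0 r=16: |-18|<=|22| out[16]=484, r--
l=0 r=15: |-18|>|17| out[15]=324, l++
l=1 r=15: |-16|<=|17| out[14]=289, r--
l=1 r=14: |-16|<=|16| out[13]=256, r--
l=1 r=13: |-16|>|15| out[12]=256, l++
l=2 r=13: |-15|<=|15| out[11]=225, r--

l=2, r=12, next write slot=10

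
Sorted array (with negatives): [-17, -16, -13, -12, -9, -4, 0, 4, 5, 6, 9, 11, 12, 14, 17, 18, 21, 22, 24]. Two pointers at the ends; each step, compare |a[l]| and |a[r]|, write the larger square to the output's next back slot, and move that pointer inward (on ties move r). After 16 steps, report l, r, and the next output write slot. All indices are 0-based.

[0,18] |-17|<=|24| out[18]=576 → r--
[0,17] |-17|<=|22| out[17]=484 → r--
[0,16] |-17|<=|21| out[16]=441 → r--
[0,15] |-17|<=|18| out[15]=324 → r--
[0,14] |-17|<=|17| out[14]=289 → r--
[0,13] |-17|>|14| out[13]=289 → l++
[1,13] |-16|>|14| out[12]=256 → l++
[2,13] |-13|<=|14| out[11]=196 → r--
[2,12] |-13|>|12| out[10]=169 → l++
[3,12] |-12|<=|12| out[9]=144 → r--
[3,11] |-12|>|11| out[8]=144 → l++
[4,11] |-9|<=|11| out[7]=121 → r--
[4,10] |-9|<=|9| out[6]=81 → r--
[4,9] |-9|>|6| out[5]=81 → l++
[5,9] |-4|<=|6| out[4]=36 → r--
[5,8] |-4|<=|5| out[3]=25 → r--

l=5, r=7, next write slot=2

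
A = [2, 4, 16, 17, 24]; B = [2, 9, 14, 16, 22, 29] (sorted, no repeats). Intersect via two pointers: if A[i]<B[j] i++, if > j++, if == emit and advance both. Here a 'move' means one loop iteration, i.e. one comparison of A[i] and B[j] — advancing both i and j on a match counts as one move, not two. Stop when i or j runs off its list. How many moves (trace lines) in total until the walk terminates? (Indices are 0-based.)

[i=0,j=0] 2==2 emit → i++,j++
[i=1,j=1] 4<9 → i++
[i=2,j=1] 16>9 → j++
[i=2,j=2] 16>14 → j++
[i=2,j=3] 16==16 emit → i++,j++
[i=3,j=4] 17<22 → i++
[i=4,j=4] 24>22 → j++
[i=4,j=5] 24<29 → i++

8 moves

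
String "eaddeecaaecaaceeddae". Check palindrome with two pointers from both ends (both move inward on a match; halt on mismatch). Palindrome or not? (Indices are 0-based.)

[0,19] 'e'=='e' → l++,r--
[1,18] 'a'=='a' → l++,r--
[2,17] 'd'=='d' → l++,r--
[3,16] 'd'=='d' → l++,r--
[4,15] 'e'=='e' → l++,r--
[5,14] 'e'=='e' → l++,r--
[6,13] 'c'=='c' → l++,r--
[7,12] 'a'=='a' → l++,r--
[8,11] 'a'=='a' → l++,r--
[9,10] 'e'!='c' → stop

not a palindrome (mismatch at 9,10)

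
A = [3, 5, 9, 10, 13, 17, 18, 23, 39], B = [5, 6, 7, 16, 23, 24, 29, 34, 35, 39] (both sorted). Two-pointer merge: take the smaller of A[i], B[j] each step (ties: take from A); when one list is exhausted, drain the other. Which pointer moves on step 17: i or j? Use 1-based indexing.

i=1 j=1: A[i]=3<=B[j]=5 take 3, i++
i=2 j=1: A[i]=5<=B[j]=5 take 5, i++
i=3 j=1: A[i]=9>B[j]=5 take 5, j++
i=3 j=2: A[i]=9>B[j]=6 take 6, j++
i=3 j=3: A[i]=9>B[j]=7 take 7, j++
i=3 j=4: A[i]=9<=B[j]=16 take 9, i++
i=4 j=4: A[i]=10<=B[j]=16 take 10, i++
i=5 j=4: A[i]=13<=B[j]=16 take 13, i++
i=6 j=4: A[i]=17>B[j]=16 take 16, j++
i=6 j=5: A[i]=17<=B[j]=23 take 17, i++
i=7 j=5: A[i]=18<=B[j]=23 take 18, i++
i=8 j=5: A[i]=23<=B[j]=23 take 23, i++
i=9 j=5: A[i]=39>B[j]=23 take 23, j++
i=9 j=6: A[i]=39>B[j]=24 take 24, j++
i=9 j=7: A[i]=39>B[j]=29 take 29, j++
i=9 j=8: A[i]=39>B[j]=34 take 34, j++
i=9 j=9: A[i]=39>B[j]=35 take 35, j++

j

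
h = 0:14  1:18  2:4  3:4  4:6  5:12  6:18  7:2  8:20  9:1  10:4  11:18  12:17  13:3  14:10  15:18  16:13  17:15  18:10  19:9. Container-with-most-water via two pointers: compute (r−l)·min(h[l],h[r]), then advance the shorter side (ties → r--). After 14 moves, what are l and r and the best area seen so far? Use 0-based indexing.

[0,19] min(14,9)*19=171 best=171 * → r--
[0,18] min(14,10)*18=180 best=180 * → r--
[0,17] min(14,15)*17=238 best=238 * → l++
[1,17] min(18,15)*16=240 best=240 * → r--
[1,16] min(18,13)*15=195 best=240 → r--
[1,15] min(18,18)*14=252 best=252 * → r--
[1,14] min(18,10)*13=130 best=252 → r--
[1,13] min(18,3)*12=36 best=252 → r--
[1,12] min(18,17)*11=187 best=252 → r--
[1,11] min(18,18)*10=180 best=252 → r--
[1,10] min(18,4)*9=36 best=252 → r--
[1,9] min(18,1)*8=8 best=252 → r--
[1,8] min(18,20)*7=126 best=252 → l++
[2,8] min(4,20)*6=24 best=252 → l++

l=3, r=8, best area=252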